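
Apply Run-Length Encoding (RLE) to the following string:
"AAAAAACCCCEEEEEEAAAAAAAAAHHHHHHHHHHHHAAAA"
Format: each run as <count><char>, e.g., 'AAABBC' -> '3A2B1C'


Scanning runs left to right:
  i=0: run of 'A' x 6 -> '6A'
  i=6: run of 'C' x 4 -> '4C'
  i=10: run of 'E' x 6 -> '6E'
  i=16: run of 'A' x 9 -> '9A'
  i=25: run of 'H' x 12 -> '12H'
  i=37: run of 'A' x 4 -> '4A'

RLE = 6A4C6E9A12H4A


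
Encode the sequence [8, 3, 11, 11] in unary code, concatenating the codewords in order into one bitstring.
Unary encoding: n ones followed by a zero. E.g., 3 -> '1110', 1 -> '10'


Encode each number as n ones followed by a terminating 0:
  8 -> 111111110 (9 bits)
  3 -> 1110 (4 bits)
  11 -> 111111111110 (12 bits)
  11 -> 111111111110 (12 bits)
Total length = 9 + 4 + 12 + 12 = 37 bits.

Unary([8, 3, 11, 11]) = 1111111101110111111111110111111111110 (37 bits)


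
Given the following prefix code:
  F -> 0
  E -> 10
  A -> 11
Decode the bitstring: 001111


Decoding step by step:
Bits 0 -> F
Bits 0 -> F
Bits 11 -> A
Bits 11 -> A


Decoded message: FFAA


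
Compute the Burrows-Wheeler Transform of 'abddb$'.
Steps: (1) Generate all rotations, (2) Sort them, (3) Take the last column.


Rotations (sorted):
  0: $abddb -> last char: b
  1: abddb$ -> last char: $
  2: b$abdd -> last char: d
  3: bddb$a -> last char: a
  4: db$abd -> last char: d
  5: ddb$ab -> last char: b


BWT = b$dadb


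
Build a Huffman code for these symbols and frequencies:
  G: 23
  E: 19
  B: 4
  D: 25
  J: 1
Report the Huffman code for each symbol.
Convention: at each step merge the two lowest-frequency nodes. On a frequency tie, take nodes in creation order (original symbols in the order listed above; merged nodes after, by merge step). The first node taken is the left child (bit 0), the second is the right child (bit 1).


Huffman tree construction:
Step 1: Merge J(1) + B(4) = 5
Step 2: Merge (J+B)(5) + E(19) = 24
Step 3: Merge G(23) + ((J+B)+E)(24) = 47
Step 4: Merge D(25) + (G+((J+B)+E))(47) = 72
Read each symbol's code off the tree from the root (left child = 0, right child = 1).

Codes:
  G: 10 (length 2)
  E: 111 (length 3)
  B: 1101 (length 4)
  D: 0 (length 1)
  J: 1100 (length 4)
Average code length: 148/72 = 2.0556 bits/symbol


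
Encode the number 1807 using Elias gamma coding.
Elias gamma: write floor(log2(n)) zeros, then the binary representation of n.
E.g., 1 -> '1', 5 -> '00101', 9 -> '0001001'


num_bits = floor(log2(1807)) + 1 = 11
leading_zeros = num_bits - 1 = 10
binary(1807) = 11100001111

Elias gamma(1807) = '0000000000' + '11100001111' = 000000000011100001111 (21 bits)


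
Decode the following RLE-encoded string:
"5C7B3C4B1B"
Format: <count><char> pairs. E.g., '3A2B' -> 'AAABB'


Expanding each <count><char> pair:
  5C -> 'CCCCC'
  7B -> 'BBBBBBB'
  3C -> 'CCC'
  4B -> 'BBBB'
  1B -> 'B'

Decoded = CCCCCBBBBBBBCCCBBBBB


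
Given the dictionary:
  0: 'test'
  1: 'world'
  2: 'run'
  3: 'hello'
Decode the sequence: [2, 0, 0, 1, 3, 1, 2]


Look up each index in the dictionary:
  2 -> 'run'
  0 -> 'test'
  0 -> 'test'
  1 -> 'world'
  3 -> 'hello'
  1 -> 'world'
  2 -> 'run'

Decoded: "run test test world hello world run"


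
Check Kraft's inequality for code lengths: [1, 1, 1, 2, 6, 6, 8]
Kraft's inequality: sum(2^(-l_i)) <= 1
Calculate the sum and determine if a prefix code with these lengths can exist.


Sum = 2^(-1) + 2^(-1) + 2^(-1) + 2^(-2) + 2^(-6) + 2^(-6) + 2^(-8)
    = 0.5 + 0.5 + 0.5 + 0.25 + 0.015625 + 0.015625 + 0.00390625
    = 457/256 = 1.78515625
Since 1.78515625 > 1, Kraft's inequality is NOT satisfied.
A prefix code with these lengths CANNOT exist.

Kraft sum = 1.78515625. Not satisfied.


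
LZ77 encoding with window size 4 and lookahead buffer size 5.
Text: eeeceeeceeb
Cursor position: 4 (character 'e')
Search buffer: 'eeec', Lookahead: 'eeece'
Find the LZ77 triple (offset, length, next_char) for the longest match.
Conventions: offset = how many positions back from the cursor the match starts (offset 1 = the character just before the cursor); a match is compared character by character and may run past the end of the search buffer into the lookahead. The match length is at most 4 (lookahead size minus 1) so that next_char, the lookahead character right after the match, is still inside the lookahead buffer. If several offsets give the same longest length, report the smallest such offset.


Try each offset into the search buffer:
  offset=1 (pos 3, char 'c'): match length 0
  offset=2 (pos 2, char 'e'): match length 1
  offset=3 (pos 1, char 'e'): match length 2
  offset=4 (pos 0, char 'e'): match length 4
Longest match has length 4 at offset 4.
next_char = character at position 4 + 4 = 8 -> 'e'

Best match: offset=4, length=4 (matching 'eeec' starting at position 0)
LZ77 triple: (4, 4, 'e')


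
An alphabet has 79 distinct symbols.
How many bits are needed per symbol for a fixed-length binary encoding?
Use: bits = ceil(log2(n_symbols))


log2(79) = 6.3038
Bracket: 2^6 = 64 < 79 <= 2^7 = 128
So ceil(log2(79)) = 7

bits = ceil(log2(79)) = ceil(6.3038) = 7 bits


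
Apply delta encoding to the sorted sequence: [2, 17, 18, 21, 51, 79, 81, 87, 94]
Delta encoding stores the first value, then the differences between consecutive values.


First value: 2
Deltas:
  17 - 2 = 15
  18 - 17 = 1
  21 - 18 = 3
  51 - 21 = 30
  79 - 51 = 28
  81 - 79 = 2
  87 - 81 = 6
  94 - 87 = 7


Delta encoded: [2, 15, 1, 3, 30, 28, 2, 6, 7]


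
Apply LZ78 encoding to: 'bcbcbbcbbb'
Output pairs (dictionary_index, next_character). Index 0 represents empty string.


LZ78 encoding steps:
Dictionary: {0: ''}
Step 1: w='' (idx 0), next='b' -> output (0, 'b'), add 'b' as idx 1
Step 2: w='' (idx 0), next='c' -> output (0, 'c'), add 'c' as idx 2
Step 3: w='b' (idx 1), next='c' -> output (1, 'c'), add 'bc' as idx 3
Step 4: w='b' (idx 1), next='b' -> output (1, 'b'), add 'bb' as idx 4
Step 5: w='c' (idx 2), next='b' -> output (2, 'b'), add 'cb' as idx 5
Step 6: w='bb' (idx 4), end of input -> output (4, '')


Encoded: [(0, 'b'), (0, 'c'), (1, 'c'), (1, 'b'), (2, 'b'), (4, '')]


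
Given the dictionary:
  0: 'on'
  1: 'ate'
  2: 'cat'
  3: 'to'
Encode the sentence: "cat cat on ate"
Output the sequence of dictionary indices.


Look up each word in the dictionary:
  'cat' -> 2
  'cat' -> 2
  'on' -> 0
  'ate' -> 1

Encoded: [2, 2, 0, 1]


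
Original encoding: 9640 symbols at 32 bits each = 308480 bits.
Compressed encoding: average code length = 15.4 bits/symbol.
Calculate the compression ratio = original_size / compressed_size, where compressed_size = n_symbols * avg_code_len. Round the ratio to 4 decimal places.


original_size = n_symbols * orig_bits = 9640 * 32 = 308480 bits
compressed_size = n_symbols * avg_code_len = 9640 * 15.4 = 148456.0 bits
ratio = original_size / compressed_size = 308480 / 148456.0 = 2.0779

Compression ratio = 2.0779


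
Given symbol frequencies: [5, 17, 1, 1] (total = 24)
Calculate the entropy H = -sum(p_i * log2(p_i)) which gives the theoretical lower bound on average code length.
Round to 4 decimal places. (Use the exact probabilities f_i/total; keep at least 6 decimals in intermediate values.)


Per-symbol terms -p_i * log2(p_i) with p_i = f_i/24:
  p = 5/24 = 0.208333: log2(p) = -2.263034, -p*log2(p) = 0.471466
  p = 17/24 = 0.708333: log2(p) = -0.497500, -p*log2(p) = 0.352396
  p = 1/24 = 0.041667: log2(p) = -4.584963, -p*log2(p) = 0.191040
  p = 1/24 = 0.041667: log2(p) = -4.584963, -p*log2(p) = 0.191040
H = 0.471466 + 0.352396 + 0.191040 + 0.191040 = 1.205942

H = 1.2059 bits/symbol


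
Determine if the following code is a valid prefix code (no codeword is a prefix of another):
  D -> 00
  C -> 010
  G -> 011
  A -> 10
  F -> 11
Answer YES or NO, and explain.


Checking each pair (does one codeword prefix another?):
  D='00' vs C='010': no prefix
  D='00' vs G='011': no prefix
  D='00' vs A='10': no prefix
  D='00' vs F='11': no prefix
  C='010' vs D='00': no prefix
  C='010' vs G='011': no prefix
  C='010' vs A='10': no prefix
  C='010' vs F='11': no prefix
  G='011' vs D='00': no prefix
  G='011' vs C='010': no prefix
  G='011' vs A='10': no prefix
  G='011' vs F='11': no prefix
  A='10' vs D='00': no prefix
  A='10' vs C='010': no prefix
  A='10' vs G='011': no prefix
  A='10' vs F='11': no prefix
  F='11' vs D='00': no prefix
  F='11' vs C='010': no prefix
  F='11' vs G='011': no prefix
  F='11' vs A='10': no prefix
No violation found over all pairs.

YES -- this is a valid prefix code. No codeword is a prefix of any other codeword.


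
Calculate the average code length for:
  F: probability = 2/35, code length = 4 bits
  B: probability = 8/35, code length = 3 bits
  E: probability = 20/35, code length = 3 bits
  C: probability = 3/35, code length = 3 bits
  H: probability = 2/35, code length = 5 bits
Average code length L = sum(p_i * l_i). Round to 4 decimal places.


Weighted contributions p_i * l_i:
  F: (2/35) * 4 = 8/35
  B: (8/35) * 3 = 24/35
  E: (20/35) * 3 = 60/35
  C: (3/35) * 3 = 9/35
  H: (2/35) * 5 = 10/35
Sum = (8 + 24 + 60 + 9 + 10)/35 = 111/35

L = 111/35 = 3.1714 bits/symbol


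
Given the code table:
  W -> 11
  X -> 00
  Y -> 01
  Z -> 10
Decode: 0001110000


Decoding:
00 -> X
01 -> Y
11 -> W
00 -> X
00 -> X


Result: XYWXX


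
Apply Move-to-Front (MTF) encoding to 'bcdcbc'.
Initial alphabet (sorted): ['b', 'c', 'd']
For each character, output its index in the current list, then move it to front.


MTF encoding:
'b': index 0 in ['b', 'c', 'd'] -> ['b', 'c', 'd']
'c': index 1 in ['b', 'c', 'd'] -> ['c', 'b', 'd']
'd': index 2 in ['c', 'b', 'd'] -> ['d', 'c', 'b']
'c': index 1 in ['d', 'c', 'b'] -> ['c', 'd', 'b']
'b': index 2 in ['c', 'd', 'b'] -> ['b', 'c', 'd']
'c': index 1 in ['b', 'c', 'd'] -> ['c', 'b', 'd']


Output: [0, 1, 2, 1, 2, 1]


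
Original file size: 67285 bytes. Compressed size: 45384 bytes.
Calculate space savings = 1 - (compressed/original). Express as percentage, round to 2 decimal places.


ratio = compressed/original = 45384/67285 = 0.674504
savings = 1 - ratio = 1 - 0.674504 = 0.325496
as a percentage: 0.325496 * 100 = 32.55%

Space savings = 1 - 45384/67285 = 32.55%


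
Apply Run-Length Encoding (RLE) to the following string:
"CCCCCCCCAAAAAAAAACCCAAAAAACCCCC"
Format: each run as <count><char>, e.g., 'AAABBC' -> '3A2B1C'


Scanning runs left to right:
  i=0: run of 'C' x 8 -> '8C'
  i=8: run of 'A' x 9 -> '9A'
  i=17: run of 'C' x 3 -> '3C'
  i=20: run of 'A' x 6 -> '6A'
  i=26: run of 'C' x 5 -> '5C'

RLE = 8C9A3C6A5C


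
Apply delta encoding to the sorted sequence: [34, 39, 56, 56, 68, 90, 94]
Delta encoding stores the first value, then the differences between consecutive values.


First value: 34
Deltas:
  39 - 34 = 5
  56 - 39 = 17
  56 - 56 = 0
  68 - 56 = 12
  90 - 68 = 22
  94 - 90 = 4


Delta encoded: [34, 5, 17, 0, 12, 22, 4]


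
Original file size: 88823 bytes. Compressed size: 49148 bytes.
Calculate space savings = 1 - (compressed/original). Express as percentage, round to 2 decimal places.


ratio = compressed/original = 49148/88823 = 0.553325
savings = 1 - ratio = 1 - 0.553325 = 0.446675
as a percentage: 0.446675 * 100 = 44.67%

Space savings = 1 - 49148/88823 = 44.67%


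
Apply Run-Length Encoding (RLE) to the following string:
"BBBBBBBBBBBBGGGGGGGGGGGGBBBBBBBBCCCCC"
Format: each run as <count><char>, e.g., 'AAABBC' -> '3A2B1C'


Scanning runs left to right:
  i=0: run of 'B' x 12 -> '12B'
  i=12: run of 'G' x 12 -> '12G'
  i=24: run of 'B' x 8 -> '8B'
  i=32: run of 'C' x 5 -> '5C'

RLE = 12B12G8B5C


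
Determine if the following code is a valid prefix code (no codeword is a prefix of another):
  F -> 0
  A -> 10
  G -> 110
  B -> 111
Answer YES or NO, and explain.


Checking each pair (does one codeword prefix another?):
  F='0' vs A='10': no prefix
  F='0' vs G='110': no prefix
  F='0' vs B='111': no prefix
  A='10' vs F='0': no prefix
  A='10' vs G='110': no prefix
  A='10' vs B='111': no prefix
  G='110' vs F='0': no prefix
  G='110' vs A='10': no prefix
  G='110' vs B='111': no prefix
  B='111' vs F='0': no prefix
  B='111' vs A='10': no prefix
  B='111' vs G='110': no prefix
No violation found over all pairs.

YES -- this is a valid prefix code. No codeword is a prefix of any other codeword.


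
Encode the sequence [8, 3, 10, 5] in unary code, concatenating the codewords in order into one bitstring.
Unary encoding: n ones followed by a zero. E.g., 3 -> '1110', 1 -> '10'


Encode each number as n ones followed by a terminating 0:
  8 -> 111111110 (9 bits)
  3 -> 1110 (4 bits)
  10 -> 11111111110 (11 bits)
  5 -> 111110 (6 bits)
Total length = 9 + 4 + 11 + 6 = 30 bits.

Unary([8, 3, 10, 5]) = 111111110111011111111110111110 (30 bits)


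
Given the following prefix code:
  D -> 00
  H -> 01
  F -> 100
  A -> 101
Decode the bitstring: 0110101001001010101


Decoding step by step:
Bits 01 -> H
Bits 101 -> A
Bits 01 -> H
Bits 00 -> D
Bits 100 -> F
Bits 101 -> A
Bits 01 -> H
Bits 01 -> H


Decoded message: HAHDFAHH


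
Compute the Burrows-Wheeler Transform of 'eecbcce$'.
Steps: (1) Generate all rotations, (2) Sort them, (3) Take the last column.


Rotations (sorted):
  0: $eecbcce -> last char: e
  1: bcce$eec -> last char: c
  2: cbcce$ee -> last char: e
  3: cce$eecb -> last char: b
  4: ce$eecbc -> last char: c
  5: e$eecbcc -> last char: c
  6: ecbcce$e -> last char: e
  7: eecbcce$ -> last char: $


BWT = ecebcce$


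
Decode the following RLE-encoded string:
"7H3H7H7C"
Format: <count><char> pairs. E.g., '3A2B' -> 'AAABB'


Expanding each <count><char> pair:
  7H -> 'HHHHHHH'
  3H -> 'HHH'
  7H -> 'HHHHHHH'
  7C -> 'CCCCCCC'

Decoded = HHHHHHHHHHHHHHHHHCCCCCCC


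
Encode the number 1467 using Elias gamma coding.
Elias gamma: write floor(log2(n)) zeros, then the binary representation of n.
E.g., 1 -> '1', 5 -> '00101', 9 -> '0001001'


num_bits = floor(log2(1467)) + 1 = 11
leading_zeros = num_bits - 1 = 10
binary(1467) = 10110111011

Elias gamma(1467) = '0000000000' + '10110111011' = 000000000010110111011 (21 bits)


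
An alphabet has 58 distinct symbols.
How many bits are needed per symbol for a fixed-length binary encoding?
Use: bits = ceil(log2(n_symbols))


log2(58) = 5.858
Bracket: 2^5 = 32 < 58 <= 2^6 = 64
So ceil(log2(58)) = 6

bits = ceil(log2(58)) = ceil(5.858) = 6 bits


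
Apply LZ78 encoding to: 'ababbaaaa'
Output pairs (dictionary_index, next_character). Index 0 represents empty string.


LZ78 encoding steps:
Dictionary: {0: ''}
Step 1: w='' (idx 0), next='a' -> output (0, 'a'), add 'a' as idx 1
Step 2: w='' (idx 0), next='b' -> output (0, 'b'), add 'b' as idx 2
Step 3: w='a' (idx 1), next='b' -> output (1, 'b'), add 'ab' as idx 3
Step 4: w='b' (idx 2), next='a' -> output (2, 'a'), add 'ba' as idx 4
Step 5: w='a' (idx 1), next='a' -> output (1, 'a'), add 'aa' as idx 5
Step 6: w='a' (idx 1), end of input -> output (1, '')


Encoded: [(0, 'a'), (0, 'b'), (1, 'b'), (2, 'a'), (1, 'a'), (1, '')]


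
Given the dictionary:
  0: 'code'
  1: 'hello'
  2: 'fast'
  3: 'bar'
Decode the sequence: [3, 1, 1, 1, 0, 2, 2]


Look up each index in the dictionary:
  3 -> 'bar'
  1 -> 'hello'
  1 -> 'hello'
  1 -> 'hello'
  0 -> 'code'
  2 -> 'fast'
  2 -> 'fast'

Decoded: "bar hello hello hello code fast fast"


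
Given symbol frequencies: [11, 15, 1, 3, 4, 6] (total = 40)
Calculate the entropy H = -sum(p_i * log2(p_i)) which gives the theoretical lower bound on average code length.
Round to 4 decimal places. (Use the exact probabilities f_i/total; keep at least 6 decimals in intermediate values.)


Per-symbol terms -p_i * log2(p_i) with p_i = f_i/40:
  p = 11/40 = 0.275000: log2(p) = -1.862496, -p*log2(p) = 0.512187
  p = 15/40 = 0.375000: log2(p) = -1.415037, -p*log2(p) = 0.530639
  p = 1/40 = 0.025000: log2(p) = -5.321928, -p*log2(p) = 0.133048
  p = 3/40 = 0.075000: log2(p) = -3.736966, -p*log2(p) = 0.280272
  p = 4/40 = 0.100000: log2(p) = -3.321928, -p*log2(p) = 0.332193
  p = 6/40 = 0.150000: log2(p) = -2.736966, -p*log2(p) = 0.410545
H = 0.512187 + 0.530639 + 0.133048 + 0.280272 + 0.332193 + 0.410545 = 2.198884

H = 2.1989 bits/symbol


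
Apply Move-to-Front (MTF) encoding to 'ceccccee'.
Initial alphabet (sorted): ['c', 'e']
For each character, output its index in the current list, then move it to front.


MTF encoding:
'c': index 0 in ['c', 'e'] -> ['c', 'e']
'e': index 1 in ['c', 'e'] -> ['e', 'c']
'c': index 1 in ['e', 'c'] -> ['c', 'e']
'c': index 0 in ['c', 'e'] -> ['c', 'e']
'c': index 0 in ['c', 'e'] -> ['c', 'e']
'c': index 0 in ['c', 'e'] -> ['c', 'e']
'e': index 1 in ['c', 'e'] -> ['e', 'c']
'e': index 0 in ['e', 'c'] -> ['e', 'c']


Output: [0, 1, 1, 0, 0, 0, 1, 0]


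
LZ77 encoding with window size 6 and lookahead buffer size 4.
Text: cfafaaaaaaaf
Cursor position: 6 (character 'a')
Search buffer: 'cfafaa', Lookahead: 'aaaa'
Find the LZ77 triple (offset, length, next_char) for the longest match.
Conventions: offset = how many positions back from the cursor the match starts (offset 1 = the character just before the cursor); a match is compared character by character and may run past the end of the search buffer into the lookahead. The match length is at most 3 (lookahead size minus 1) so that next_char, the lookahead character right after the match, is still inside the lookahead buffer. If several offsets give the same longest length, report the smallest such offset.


Try each offset into the search buffer:
  offset=1 (pos 5, char 'a'): match length 3
  offset=2 (pos 4, char 'a'): match length 3
  offset=3 (pos 3, char 'f'): match length 0
  offset=4 (pos 2, char 'a'): match length 1
  offset=5 (pos 1, char 'f'): match length 0
  offset=6 (pos 0, char 'c'): match length 0
Longest match has length 3, found at offsets 1, 2; take the smallest, offset 1.
next_char = character at position 6 + 3 = 9 -> 'a'

Best match: offset=1, length=3 (matching 'aaa' starting at position 5)
LZ77 triple: (1, 3, 'a')


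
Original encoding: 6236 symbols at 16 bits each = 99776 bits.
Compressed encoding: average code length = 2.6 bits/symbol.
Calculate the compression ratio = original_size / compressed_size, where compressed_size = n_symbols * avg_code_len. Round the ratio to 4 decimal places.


original_size = n_symbols * orig_bits = 6236 * 16 = 99776 bits
compressed_size = n_symbols * avg_code_len = 6236 * 2.6 = 16213.6 bits
ratio = original_size / compressed_size = 99776 / 16213.6 = 6.1538

Compression ratio = 6.1538


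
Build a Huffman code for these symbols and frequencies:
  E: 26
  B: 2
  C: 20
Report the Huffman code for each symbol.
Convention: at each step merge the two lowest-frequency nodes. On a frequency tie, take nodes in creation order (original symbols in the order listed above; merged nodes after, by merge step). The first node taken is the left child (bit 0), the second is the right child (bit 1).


Huffman tree construction:
Step 1: Merge B(2) + C(20) = 22
Step 2: Merge (B+C)(22) + E(26) = 48
Read each symbol's code off the tree from the root (left child = 0, right child = 1).

Codes:
  E: 1 (length 1)
  B: 00 (length 2)
  C: 01 (length 2)
Average code length: 70/48 = 1.4583 bits/symbol


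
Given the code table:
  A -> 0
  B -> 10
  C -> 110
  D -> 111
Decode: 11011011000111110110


Decoding:
110 -> C
110 -> C
110 -> C
0 -> A
0 -> A
111 -> D
110 -> C
110 -> C


Result: CCCAADCC


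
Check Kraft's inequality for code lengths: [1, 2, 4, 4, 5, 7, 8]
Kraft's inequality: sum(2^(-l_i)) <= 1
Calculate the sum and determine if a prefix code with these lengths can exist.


Sum = 2^(-1) + 2^(-2) + 2^(-4) + 2^(-4) + 2^(-5) + 2^(-7) + 2^(-8)
    = 0.5 + 0.25 + 0.0625 + 0.0625 + 0.03125 + 0.0078125 + 0.00390625
    = 235/256 = 0.91796875
Since 0.91796875 <= 1, Kraft's inequality IS satisfied.
A prefix code with these lengths CAN exist.

Kraft sum = 0.91796875. Satisfied.


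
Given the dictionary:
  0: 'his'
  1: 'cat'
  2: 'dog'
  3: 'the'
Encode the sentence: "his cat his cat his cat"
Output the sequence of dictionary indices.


Look up each word in the dictionary:
  'his' -> 0
  'cat' -> 1
  'his' -> 0
  'cat' -> 1
  'his' -> 0
  'cat' -> 1

Encoded: [0, 1, 0, 1, 0, 1]


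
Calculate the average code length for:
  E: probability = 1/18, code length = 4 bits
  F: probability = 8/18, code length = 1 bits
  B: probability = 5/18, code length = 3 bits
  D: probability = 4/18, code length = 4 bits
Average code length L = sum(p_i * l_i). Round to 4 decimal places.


Weighted contributions p_i * l_i:
  E: (1/18) * 4 = 4/18
  F: (8/18) * 1 = 8/18
  B: (5/18) * 3 = 15/18
  D: (4/18) * 4 = 16/18
Sum = (4 + 8 + 15 + 16)/18 = 43/18

L = 43/18 = 2.3889 bits/symbol


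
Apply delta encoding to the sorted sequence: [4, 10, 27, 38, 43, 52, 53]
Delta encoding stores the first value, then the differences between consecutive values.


First value: 4
Deltas:
  10 - 4 = 6
  27 - 10 = 17
  38 - 27 = 11
  43 - 38 = 5
  52 - 43 = 9
  53 - 52 = 1


Delta encoded: [4, 6, 17, 11, 5, 9, 1]


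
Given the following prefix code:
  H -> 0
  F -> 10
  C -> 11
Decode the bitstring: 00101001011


Decoding step by step:
Bits 0 -> H
Bits 0 -> H
Bits 10 -> F
Bits 10 -> F
Bits 0 -> H
Bits 10 -> F
Bits 11 -> C


Decoded message: HHFFHFC


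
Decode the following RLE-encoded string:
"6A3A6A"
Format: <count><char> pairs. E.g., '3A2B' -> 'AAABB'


Expanding each <count><char> pair:
  6A -> 'AAAAAA'
  3A -> 'AAA'
  6A -> 'AAAAAA'

Decoded = AAAAAAAAAAAAAAA


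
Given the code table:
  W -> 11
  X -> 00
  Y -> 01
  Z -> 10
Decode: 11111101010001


Decoding:
11 -> W
11 -> W
11 -> W
01 -> Y
01 -> Y
00 -> X
01 -> Y


Result: WWWYYXY


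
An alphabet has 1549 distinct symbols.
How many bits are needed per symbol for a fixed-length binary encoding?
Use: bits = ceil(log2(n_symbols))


log2(1549) = 10.5971
Bracket: 2^10 = 1024 < 1549 <= 2^11 = 2048
So ceil(log2(1549)) = 11

bits = ceil(log2(1549)) = ceil(10.5971) = 11 bits


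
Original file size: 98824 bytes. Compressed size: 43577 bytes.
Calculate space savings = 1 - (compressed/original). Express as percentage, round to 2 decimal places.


ratio = compressed/original = 43577/98824 = 0.440956
savings = 1 - ratio = 1 - 0.440956 = 0.559044
as a percentage: 0.559044 * 100 = 55.9%

Space savings = 1 - 43577/98824 = 55.9%


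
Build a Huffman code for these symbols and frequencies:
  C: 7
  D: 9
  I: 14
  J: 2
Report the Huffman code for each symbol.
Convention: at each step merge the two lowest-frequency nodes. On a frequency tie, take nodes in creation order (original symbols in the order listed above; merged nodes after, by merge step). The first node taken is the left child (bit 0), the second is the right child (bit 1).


Huffman tree construction:
Step 1: Merge J(2) + C(7) = 9
Step 2: Merge D(9) + (J+C)(9) = 18
Step 3: Merge I(14) + (D+(J+C))(18) = 32
Read each symbol's code off the tree from the root (left child = 0, right child = 1).

Codes:
  C: 111 (length 3)
  D: 10 (length 2)
  I: 0 (length 1)
  J: 110 (length 3)
Average code length: 59/32 = 1.8438 bits/symbol


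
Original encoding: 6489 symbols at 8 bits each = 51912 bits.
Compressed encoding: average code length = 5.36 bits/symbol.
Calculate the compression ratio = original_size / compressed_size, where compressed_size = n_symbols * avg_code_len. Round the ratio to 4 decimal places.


original_size = n_symbols * orig_bits = 6489 * 8 = 51912 bits
compressed_size = n_symbols * avg_code_len = 6489 * 5.36 = 34781.04 bits
ratio = original_size / compressed_size = 51912 / 34781.04 = 1.4925

Compression ratio = 1.4925


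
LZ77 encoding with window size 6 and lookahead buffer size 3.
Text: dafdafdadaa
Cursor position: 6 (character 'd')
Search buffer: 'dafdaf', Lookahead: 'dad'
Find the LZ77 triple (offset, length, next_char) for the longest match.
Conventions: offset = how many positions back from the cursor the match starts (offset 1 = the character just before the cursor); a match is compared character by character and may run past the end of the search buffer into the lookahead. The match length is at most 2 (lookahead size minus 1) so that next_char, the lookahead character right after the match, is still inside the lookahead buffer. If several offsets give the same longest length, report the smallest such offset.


Try each offset into the search buffer:
  offset=1 (pos 5, char 'f'): match length 0
  offset=2 (pos 4, char 'a'): match length 0
  offset=3 (pos 3, char 'd'): match length 2
  offset=4 (pos 2, char 'f'): match length 0
  offset=5 (pos 1, char 'a'): match length 0
  offset=6 (pos 0, char 'd'): match length 2
Longest match has length 2, found at offsets 3, 6; take the smallest, offset 3.
next_char = character at position 6 + 2 = 8 -> 'd'

Best match: offset=3, length=2 (matching 'da' starting at position 3)
LZ77 triple: (3, 2, 'd')


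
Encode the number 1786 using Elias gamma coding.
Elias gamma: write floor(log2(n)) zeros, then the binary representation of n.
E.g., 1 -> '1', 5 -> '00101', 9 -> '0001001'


num_bits = floor(log2(1786)) + 1 = 11
leading_zeros = num_bits - 1 = 10
binary(1786) = 11011111010

Elias gamma(1786) = '0000000000' + '11011111010' = 000000000011011111010 (21 bits)


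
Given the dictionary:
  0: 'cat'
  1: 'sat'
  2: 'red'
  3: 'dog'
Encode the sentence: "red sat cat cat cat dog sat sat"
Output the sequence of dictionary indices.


Look up each word in the dictionary:
  'red' -> 2
  'sat' -> 1
  'cat' -> 0
  'cat' -> 0
  'cat' -> 0
  'dog' -> 3
  'sat' -> 1
  'sat' -> 1

Encoded: [2, 1, 0, 0, 0, 3, 1, 1]


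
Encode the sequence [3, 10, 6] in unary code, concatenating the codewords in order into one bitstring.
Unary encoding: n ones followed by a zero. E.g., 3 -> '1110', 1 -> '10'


Encode each number as n ones followed by a terminating 0:
  3 -> 1110 (4 bits)
  10 -> 11111111110 (11 bits)
  6 -> 1111110 (7 bits)
Total length = 4 + 11 + 7 = 22 bits.

Unary([3, 10, 6]) = 1110111111111101111110 (22 bits)


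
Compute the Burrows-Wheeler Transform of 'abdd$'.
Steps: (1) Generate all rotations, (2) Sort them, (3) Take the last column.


Rotations (sorted):
  0: $abdd -> last char: d
  1: abdd$ -> last char: $
  2: bdd$a -> last char: a
  3: d$abd -> last char: d
  4: dd$ab -> last char: b


BWT = d$adb


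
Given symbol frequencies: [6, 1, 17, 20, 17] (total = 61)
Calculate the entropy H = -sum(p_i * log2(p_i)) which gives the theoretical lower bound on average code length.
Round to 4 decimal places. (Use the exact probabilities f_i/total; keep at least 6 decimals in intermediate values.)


Per-symbol terms -p_i * log2(p_i) with p_i = f_i/61:
  p = 6/61 = 0.098361: log2(p) = -3.345775, -p*log2(p) = 0.329093
  p = 1/61 = 0.016393: log2(p) = -5.930737, -p*log2(p) = 0.097225
  p = 17/61 = 0.278689: log2(p) = -1.843274, -p*log2(p) = 0.513699
  p = 20/61 = 0.327869: log2(p) = -1.608809, -p*log2(p) = 0.527478
  p = 17/61 = 0.278689: log2(p) = -1.843274, -p*log2(p) = 0.513699
H = 0.329093 + 0.097225 + 0.513699 + 0.527478 + 0.513699 = 1.981194

H = 1.9812 bits/symbol


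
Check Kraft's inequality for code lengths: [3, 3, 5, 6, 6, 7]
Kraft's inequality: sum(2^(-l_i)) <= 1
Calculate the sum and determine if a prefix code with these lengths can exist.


Sum = 2^(-3) + 2^(-3) + 2^(-5) + 2^(-6) + 2^(-6) + 2^(-7)
    = 0.125 + 0.125 + 0.03125 + 0.015625 + 0.015625 + 0.0078125
    = 41/128 = 0.3203125
Since 0.3203125 <= 1, Kraft's inequality IS satisfied.
A prefix code with these lengths CAN exist.

Kraft sum = 0.3203125. Satisfied.


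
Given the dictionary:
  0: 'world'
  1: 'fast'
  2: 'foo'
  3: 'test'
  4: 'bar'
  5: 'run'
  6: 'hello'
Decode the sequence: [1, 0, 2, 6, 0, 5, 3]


Look up each index in the dictionary:
  1 -> 'fast'
  0 -> 'world'
  2 -> 'foo'
  6 -> 'hello'
  0 -> 'world'
  5 -> 'run'
  3 -> 'test'

Decoded: "fast world foo hello world run test"


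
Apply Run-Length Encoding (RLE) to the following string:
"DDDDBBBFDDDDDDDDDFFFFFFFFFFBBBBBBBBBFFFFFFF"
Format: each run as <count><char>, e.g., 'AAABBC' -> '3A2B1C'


Scanning runs left to right:
  i=0: run of 'D' x 4 -> '4D'
  i=4: run of 'B' x 3 -> '3B'
  i=7: run of 'F' x 1 -> '1F'
  i=8: run of 'D' x 9 -> '9D'
  i=17: run of 'F' x 10 -> '10F'
  i=27: run of 'B' x 9 -> '9B'
  i=36: run of 'F' x 7 -> '7F'

RLE = 4D3B1F9D10F9B7F


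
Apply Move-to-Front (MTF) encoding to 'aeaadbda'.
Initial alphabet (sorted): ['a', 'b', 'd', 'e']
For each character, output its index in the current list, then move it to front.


MTF encoding:
'a': index 0 in ['a', 'b', 'd', 'e'] -> ['a', 'b', 'd', 'e']
'e': index 3 in ['a', 'b', 'd', 'e'] -> ['e', 'a', 'b', 'd']
'a': index 1 in ['e', 'a', 'b', 'd'] -> ['a', 'e', 'b', 'd']
'a': index 0 in ['a', 'e', 'b', 'd'] -> ['a', 'e', 'b', 'd']
'd': index 3 in ['a', 'e', 'b', 'd'] -> ['d', 'a', 'e', 'b']
'b': index 3 in ['d', 'a', 'e', 'b'] -> ['b', 'd', 'a', 'e']
'd': index 1 in ['b', 'd', 'a', 'e'] -> ['d', 'b', 'a', 'e']
'a': index 2 in ['d', 'b', 'a', 'e'] -> ['a', 'd', 'b', 'e']


Output: [0, 3, 1, 0, 3, 3, 1, 2]


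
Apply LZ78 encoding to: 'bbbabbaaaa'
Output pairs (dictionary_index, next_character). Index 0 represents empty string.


LZ78 encoding steps:
Dictionary: {0: ''}
Step 1: w='' (idx 0), next='b' -> output (0, 'b'), add 'b' as idx 1
Step 2: w='b' (idx 1), next='b' -> output (1, 'b'), add 'bb' as idx 2
Step 3: w='' (idx 0), next='a' -> output (0, 'a'), add 'a' as idx 3
Step 4: w='bb' (idx 2), next='a' -> output (2, 'a'), add 'bba' as idx 4
Step 5: w='a' (idx 3), next='a' -> output (3, 'a'), add 'aa' as idx 5
Step 6: w='a' (idx 3), end of input -> output (3, '')


Encoded: [(0, 'b'), (1, 'b'), (0, 'a'), (2, 'a'), (3, 'a'), (3, '')]


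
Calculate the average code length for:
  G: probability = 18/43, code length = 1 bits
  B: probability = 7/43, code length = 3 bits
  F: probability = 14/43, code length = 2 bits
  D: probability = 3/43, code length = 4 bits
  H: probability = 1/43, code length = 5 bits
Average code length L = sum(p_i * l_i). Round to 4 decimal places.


Weighted contributions p_i * l_i:
  G: (18/43) * 1 = 18/43
  B: (7/43) * 3 = 21/43
  F: (14/43) * 2 = 28/43
  D: (3/43) * 4 = 12/43
  H: (1/43) * 5 = 5/43
Sum = (18 + 21 + 28 + 12 + 5)/43 = 84/43

L = 84/43 = 1.9535 bits/symbol


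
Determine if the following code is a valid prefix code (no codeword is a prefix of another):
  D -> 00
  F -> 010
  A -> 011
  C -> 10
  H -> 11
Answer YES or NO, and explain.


Checking each pair (does one codeword prefix another?):
  D='00' vs F='010': no prefix
  D='00' vs A='011': no prefix
  D='00' vs C='10': no prefix
  D='00' vs H='11': no prefix
  F='010' vs D='00': no prefix
  F='010' vs A='011': no prefix
  F='010' vs C='10': no prefix
  F='010' vs H='11': no prefix
  A='011' vs D='00': no prefix
  A='011' vs F='010': no prefix
  A='011' vs C='10': no prefix
  A='011' vs H='11': no prefix
  C='10' vs D='00': no prefix
  C='10' vs F='010': no prefix
  C='10' vs A='011': no prefix
  C='10' vs H='11': no prefix
  H='11' vs D='00': no prefix
  H='11' vs F='010': no prefix
  H='11' vs A='011': no prefix
  H='11' vs C='10': no prefix
No violation found over all pairs.

YES -- this is a valid prefix code. No codeword is a prefix of any other codeword.


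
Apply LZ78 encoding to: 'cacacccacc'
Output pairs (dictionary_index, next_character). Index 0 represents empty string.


LZ78 encoding steps:
Dictionary: {0: ''}
Step 1: w='' (idx 0), next='c' -> output (0, 'c'), add 'c' as idx 1
Step 2: w='' (idx 0), next='a' -> output (0, 'a'), add 'a' as idx 2
Step 3: w='c' (idx 1), next='a' -> output (1, 'a'), add 'ca' as idx 3
Step 4: w='c' (idx 1), next='c' -> output (1, 'c'), add 'cc' as idx 4
Step 5: w='ca' (idx 3), next='c' -> output (3, 'c'), add 'cac' as idx 5
Step 6: w='c' (idx 1), end of input -> output (1, '')


Encoded: [(0, 'c'), (0, 'a'), (1, 'a'), (1, 'c'), (3, 'c'), (1, '')]


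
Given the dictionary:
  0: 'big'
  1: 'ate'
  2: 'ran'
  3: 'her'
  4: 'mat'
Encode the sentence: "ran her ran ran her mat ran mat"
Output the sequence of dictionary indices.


Look up each word in the dictionary:
  'ran' -> 2
  'her' -> 3
  'ran' -> 2
  'ran' -> 2
  'her' -> 3
  'mat' -> 4
  'ran' -> 2
  'mat' -> 4

Encoded: [2, 3, 2, 2, 3, 4, 2, 4]


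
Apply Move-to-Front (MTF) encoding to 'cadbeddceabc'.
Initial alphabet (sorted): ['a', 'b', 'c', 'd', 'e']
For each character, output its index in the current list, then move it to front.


MTF encoding:
'c': index 2 in ['a', 'b', 'c', 'd', 'e'] -> ['c', 'a', 'b', 'd', 'e']
'a': index 1 in ['c', 'a', 'b', 'd', 'e'] -> ['a', 'c', 'b', 'd', 'e']
'd': index 3 in ['a', 'c', 'b', 'd', 'e'] -> ['d', 'a', 'c', 'b', 'e']
'b': index 3 in ['d', 'a', 'c', 'b', 'e'] -> ['b', 'd', 'a', 'c', 'e']
'e': index 4 in ['b', 'd', 'a', 'c', 'e'] -> ['e', 'b', 'd', 'a', 'c']
'd': index 2 in ['e', 'b', 'd', 'a', 'c'] -> ['d', 'e', 'b', 'a', 'c']
'd': index 0 in ['d', 'e', 'b', 'a', 'c'] -> ['d', 'e', 'b', 'a', 'c']
'c': index 4 in ['d', 'e', 'b', 'a', 'c'] -> ['c', 'd', 'e', 'b', 'a']
'e': index 2 in ['c', 'd', 'e', 'b', 'a'] -> ['e', 'c', 'd', 'b', 'a']
'a': index 4 in ['e', 'c', 'd', 'b', 'a'] -> ['a', 'e', 'c', 'd', 'b']
'b': index 4 in ['a', 'e', 'c', 'd', 'b'] -> ['b', 'a', 'e', 'c', 'd']
'c': index 3 in ['b', 'a', 'e', 'c', 'd'] -> ['c', 'b', 'a', 'e', 'd']


Output: [2, 1, 3, 3, 4, 2, 0, 4, 2, 4, 4, 3]


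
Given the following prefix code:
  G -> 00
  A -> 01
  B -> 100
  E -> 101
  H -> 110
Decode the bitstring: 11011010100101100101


Decoding step by step:
Bits 110 -> H
Bits 110 -> H
Bits 101 -> E
Bits 00 -> G
Bits 101 -> E
Bits 100 -> B
Bits 101 -> E


Decoded message: HHEGEBE


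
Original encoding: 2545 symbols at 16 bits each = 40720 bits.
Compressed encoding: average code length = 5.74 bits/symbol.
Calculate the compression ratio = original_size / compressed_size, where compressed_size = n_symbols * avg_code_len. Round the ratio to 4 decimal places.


original_size = n_symbols * orig_bits = 2545 * 16 = 40720 bits
compressed_size = n_symbols * avg_code_len = 2545 * 5.74 = 14608.3 bits
ratio = original_size / compressed_size = 40720 / 14608.3 = 2.7875

Compression ratio = 2.7875


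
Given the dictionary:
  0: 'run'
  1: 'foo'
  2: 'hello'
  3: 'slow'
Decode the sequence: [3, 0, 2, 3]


Look up each index in the dictionary:
  3 -> 'slow'
  0 -> 'run'
  2 -> 'hello'
  3 -> 'slow'

Decoded: "slow run hello slow"


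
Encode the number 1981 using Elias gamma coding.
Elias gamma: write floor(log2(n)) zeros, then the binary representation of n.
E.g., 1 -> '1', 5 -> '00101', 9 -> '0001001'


num_bits = floor(log2(1981)) + 1 = 11
leading_zeros = num_bits - 1 = 10
binary(1981) = 11110111101

Elias gamma(1981) = '0000000000' + '11110111101' = 000000000011110111101 (21 bits)


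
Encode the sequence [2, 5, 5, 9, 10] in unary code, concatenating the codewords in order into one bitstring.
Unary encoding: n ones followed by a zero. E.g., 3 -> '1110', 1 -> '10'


Encode each number as n ones followed by a terminating 0:
  2 -> 110 (3 bits)
  5 -> 111110 (6 bits)
  5 -> 111110 (6 bits)
  9 -> 1111111110 (10 bits)
  10 -> 11111111110 (11 bits)
Total length = 3 + 6 + 6 + 10 + 11 = 36 bits.

Unary([2, 5, 5, 9, 10]) = 110111110111110111111111011111111110 (36 bits)


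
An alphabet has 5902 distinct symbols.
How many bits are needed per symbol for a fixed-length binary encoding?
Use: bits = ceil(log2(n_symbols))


log2(5902) = 12.527
Bracket: 2^12 = 4096 < 5902 <= 2^13 = 8192
So ceil(log2(5902)) = 13

bits = ceil(log2(5902)) = ceil(12.527) = 13 bits


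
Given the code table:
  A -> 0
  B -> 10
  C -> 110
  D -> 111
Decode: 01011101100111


Decoding:
0 -> A
10 -> B
111 -> D
0 -> A
110 -> C
0 -> A
111 -> D


Result: ABDACAD


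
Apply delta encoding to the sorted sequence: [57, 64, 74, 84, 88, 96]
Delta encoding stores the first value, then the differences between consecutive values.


First value: 57
Deltas:
  64 - 57 = 7
  74 - 64 = 10
  84 - 74 = 10
  88 - 84 = 4
  96 - 88 = 8


Delta encoded: [57, 7, 10, 10, 4, 8]


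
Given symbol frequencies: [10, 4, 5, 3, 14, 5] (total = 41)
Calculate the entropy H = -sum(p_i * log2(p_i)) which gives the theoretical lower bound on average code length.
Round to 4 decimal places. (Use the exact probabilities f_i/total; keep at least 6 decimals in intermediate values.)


Per-symbol terms -p_i * log2(p_i) with p_i = f_i/41:
  p = 10/41 = 0.243902: log2(p) = -2.035624, -p*log2(p) = 0.496494
  p = 4/41 = 0.097561: log2(p) = -3.357552, -p*log2(p) = 0.327566
  p = 5/41 = 0.121951: log2(p) = -3.035624, -p*log2(p) = 0.370198
  p = 3/41 = 0.073171: log2(p) = -3.772590, -p*log2(p) = 0.276043
  p = 14/41 = 0.341463: log2(p) = -1.550197, -p*log2(p) = 0.529336
  p = 5/41 = 0.121951: log2(p) = -3.035624, -p*log2(p) = 0.370198
H = 0.496494 + 0.327566 + 0.370198 + 0.276043 + 0.529336 + 0.370198 = 2.369835

H = 2.3698 bits/symbol


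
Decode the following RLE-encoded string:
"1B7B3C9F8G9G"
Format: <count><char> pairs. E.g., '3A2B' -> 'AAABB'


Expanding each <count><char> pair:
  1B -> 'B'
  7B -> 'BBBBBBB'
  3C -> 'CCC'
  9F -> 'FFFFFFFFF'
  8G -> 'GGGGGGGG'
  9G -> 'GGGGGGGGG'

Decoded = BBBBBBBBCCCFFFFFFFFFGGGGGGGGGGGGGGGGG


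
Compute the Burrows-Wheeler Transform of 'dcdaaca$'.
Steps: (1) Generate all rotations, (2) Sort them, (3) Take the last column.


Rotations (sorted):
  0: $dcdaaca -> last char: a
  1: a$dcdaac -> last char: c
  2: aaca$dcd -> last char: d
  3: aca$dcda -> last char: a
  4: ca$dcdaa -> last char: a
  5: cdaaca$d -> last char: d
  6: daaca$dc -> last char: c
  7: dcdaaca$ -> last char: $


BWT = acdaadc$


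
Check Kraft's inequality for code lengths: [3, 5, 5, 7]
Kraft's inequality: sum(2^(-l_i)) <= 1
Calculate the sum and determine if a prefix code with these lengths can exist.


Sum = 2^(-3) + 2^(-5) + 2^(-5) + 2^(-7)
    = 0.125 + 0.03125 + 0.03125 + 0.0078125
    = 25/128 = 0.1953125
Since 0.1953125 <= 1, Kraft's inequality IS satisfied.
A prefix code with these lengths CAN exist.

Kraft sum = 0.1953125. Satisfied.


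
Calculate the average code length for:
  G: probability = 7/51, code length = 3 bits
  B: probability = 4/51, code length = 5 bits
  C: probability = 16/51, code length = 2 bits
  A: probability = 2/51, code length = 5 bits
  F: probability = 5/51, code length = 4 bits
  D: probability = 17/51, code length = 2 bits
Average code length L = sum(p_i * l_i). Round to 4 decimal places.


Weighted contributions p_i * l_i:
  G: (7/51) * 3 = 21/51
  B: (4/51) * 5 = 20/51
  C: (16/51) * 2 = 32/51
  A: (2/51) * 5 = 10/51
  F: (5/51) * 4 = 20/51
  D: (17/51) * 2 = 34/51
Sum = (21 + 20 + 32 + 10 + 20 + 34)/51 = 137/51

L = 137/51 = 2.6863 bits/symbol


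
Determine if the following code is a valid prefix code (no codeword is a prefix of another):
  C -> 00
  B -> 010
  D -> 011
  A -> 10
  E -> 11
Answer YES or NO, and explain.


Checking each pair (does one codeword prefix another?):
  C='00' vs B='010': no prefix
  C='00' vs D='011': no prefix
  C='00' vs A='10': no prefix
  C='00' vs E='11': no prefix
  B='010' vs C='00': no prefix
  B='010' vs D='011': no prefix
  B='010' vs A='10': no prefix
  B='010' vs E='11': no prefix
  D='011' vs C='00': no prefix
  D='011' vs B='010': no prefix
  D='011' vs A='10': no prefix
  D='011' vs E='11': no prefix
  A='10' vs C='00': no prefix
  A='10' vs B='010': no prefix
  A='10' vs D='011': no prefix
  A='10' vs E='11': no prefix
  E='11' vs C='00': no prefix
  E='11' vs B='010': no prefix
  E='11' vs D='011': no prefix
  E='11' vs A='10': no prefix
No violation found over all pairs.

YES -- this is a valid prefix code. No codeword is a prefix of any other codeword.


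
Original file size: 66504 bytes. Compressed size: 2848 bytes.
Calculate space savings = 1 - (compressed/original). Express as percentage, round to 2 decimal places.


ratio = compressed/original = 2848/66504 = 0.042824
savings = 1 - ratio = 1 - 0.042824 = 0.957176
as a percentage: 0.957176 * 100 = 95.72%

Space savings = 1 - 2848/66504 = 95.72%


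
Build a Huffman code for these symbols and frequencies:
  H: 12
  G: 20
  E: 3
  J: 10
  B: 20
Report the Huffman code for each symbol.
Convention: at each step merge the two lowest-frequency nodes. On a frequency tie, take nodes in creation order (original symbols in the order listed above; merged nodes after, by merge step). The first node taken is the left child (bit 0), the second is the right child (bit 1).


Huffman tree construction:
Step 1: Merge E(3) + J(10) = 13
Step 2: Merge H(12) + (E+J)(13) = 25
Step 3: Merge G(20) + B(20) = 40
Step 4: Merge (H+(E+J))(25) + (G+B)(40) = 65
Read each symbol's code off the tree from the root (left child = 0, right child = 1).

Codes:
  H: 00 (length 2)
  G: 10 (length 2)
  E: 010 (length 3)
  J: 011 (length 3)
  B: 11 (length 2)
Average code length: 143/65 = 2.2000 bits/symbol
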